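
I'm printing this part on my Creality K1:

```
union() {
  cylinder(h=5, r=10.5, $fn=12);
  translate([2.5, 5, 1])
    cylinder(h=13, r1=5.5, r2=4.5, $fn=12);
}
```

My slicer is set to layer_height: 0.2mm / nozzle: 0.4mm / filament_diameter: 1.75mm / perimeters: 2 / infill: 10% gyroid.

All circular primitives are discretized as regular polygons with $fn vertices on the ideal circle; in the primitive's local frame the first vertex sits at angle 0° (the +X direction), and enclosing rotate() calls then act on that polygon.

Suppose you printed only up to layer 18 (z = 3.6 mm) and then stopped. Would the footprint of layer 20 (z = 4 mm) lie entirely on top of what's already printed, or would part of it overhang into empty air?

entirely on top

Compare the two slices. At z = 3.6: the r=10.5 cylinder contributes a regular 12-gon of circumradius 10.5 (area = (12/2)·10.500²·sin(360°/12) = 330.75 mm²); the cone at (2.5, 5): at t=0.200 of its height the radius interpolates to r₁+(r₂−r₁)t = 5.300, giving a regular 12-gon of that circumradius (area = (12/2)·5.300²·sin(360°/12) = 84.27 mm²); Combining (union): the regions partially overlap — summed areas 415.02 mm² minus the doubly-counted overlap 82.02 mm² gives 333.00 mm² — area = 333.00 mm². At z = 4: the r=10.5 cylinder contributes a regular 12-gon of circumradius 10.5 (area = (12/2)·10.500²·sin(360°/12) = 330.75 mm²); the cone at (2.5, 5) (r1=5.5→r2=4.5) has section circumradius 5.269 here — a regular 12-gon (area = (12/2)·5.269²·sin(360°/12) = 83.29 mm²); Taking the union: the regions partially overlap — summed areas 414.04 mm² minus the doubly-counted overlap 81.25 mm² gives 332.80 mm² — area = 332.80 mm². Checking containment: the cross-section at z = 4 is a subset of the cross-section at z = 3.6.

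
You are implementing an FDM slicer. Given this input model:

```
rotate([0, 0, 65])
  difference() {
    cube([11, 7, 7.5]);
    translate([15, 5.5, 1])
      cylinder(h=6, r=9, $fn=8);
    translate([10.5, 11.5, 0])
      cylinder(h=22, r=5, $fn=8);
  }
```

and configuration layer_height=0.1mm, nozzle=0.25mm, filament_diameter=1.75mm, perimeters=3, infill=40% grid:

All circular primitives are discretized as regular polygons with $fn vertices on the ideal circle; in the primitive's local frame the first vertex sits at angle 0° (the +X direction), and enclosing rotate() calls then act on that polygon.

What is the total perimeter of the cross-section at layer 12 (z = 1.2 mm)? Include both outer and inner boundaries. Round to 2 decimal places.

29.48 mm

At z = 1.2 mm: the cube is present — its section is the full 11×7 rectangle (perimeter 36.00 mm); the r=9 cylinder at (15, 5.5) contributes a regular 8-gon of circumradius 9 (perimeter = 2·8·9.000·sin(180°/8) = 55.11 mm); the cylinder at (10.5, 11.5): section is a regular 8-gon, circumradius r=5 (perimeter = 2·8·5.000·sin(180°/8) = 30.61 mm); After the difference (first − rest): starting from the 11×7 cube, the r=9 cylinder at (15, 5.5) partially overlaps it — only the 28.27 mm² overlap (of its 229.10 mm²) is removed, clipping the outline; the r=5 cylinder at (10.5, 11.5) misses the remaining region (no effect) — boundary = 29.48 mm; (whole slice rotated 65° about Z — lengths, areas and connectivity unchanged). Overall, the cross-section is a single solid region. Total boundary length (outer) = 29.48 mm.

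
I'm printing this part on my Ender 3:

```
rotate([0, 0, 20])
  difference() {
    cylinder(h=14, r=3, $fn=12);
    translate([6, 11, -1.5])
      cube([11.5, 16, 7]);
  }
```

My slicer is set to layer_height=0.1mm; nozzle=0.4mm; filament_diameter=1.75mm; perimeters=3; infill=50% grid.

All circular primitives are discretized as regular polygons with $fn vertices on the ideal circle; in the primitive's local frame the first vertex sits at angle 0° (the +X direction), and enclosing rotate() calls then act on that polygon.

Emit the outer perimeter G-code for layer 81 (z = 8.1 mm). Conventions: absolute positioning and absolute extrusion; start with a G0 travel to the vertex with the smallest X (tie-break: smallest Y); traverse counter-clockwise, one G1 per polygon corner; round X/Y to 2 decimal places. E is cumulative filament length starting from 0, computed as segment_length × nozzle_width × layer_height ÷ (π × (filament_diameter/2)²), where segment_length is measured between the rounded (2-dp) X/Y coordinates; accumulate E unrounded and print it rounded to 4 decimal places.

G0 X-2.95 Y0.52 Z8.10
G1 X-2.82 Y-1.03 E0.0259
G1 X-1.93 Y-2.30 E0.0517
G1 X-0.52 Y-2.95 E0.0775
G1 X1.03 Y-2.82 E0.1033
G1 X2.30 Y-1.93 E0.1291
G1 X2.95 Y-0.52 E0.1550
G1 X2.82 Y1.03 E0.1808
G1 X1.93 Y2.30 E0.2066
G1 X0.52 Y2.95 E0.2324
G1 X-1.03 Y2.82 E0.2583
G1 X-2.30 Y1.93 E0.2841
G1 X-2.95 Y0.52 E0.3099

At z = 8.1 mm: the cylinder: section is a regular 12-gon, circumradius r=3; the cube at (6, 11) does not reach this height (z outside [-1.5, 5.5]); Subtracting the remaining from the first: none of the subtracted shapes is present at this height, so the r=3 cylinder is unchanged — 1 connected region; (rotated 20° about Z; rotation is an isometry so areas/perimeters/island counts are preserved). The outline is a single polygon with 12 vertices. Extrusion per mm of travel: 0.4 × 0.1 / (π × 0.875²) = 0.016630. Accumulating E over each segment gives final E = 0.3099.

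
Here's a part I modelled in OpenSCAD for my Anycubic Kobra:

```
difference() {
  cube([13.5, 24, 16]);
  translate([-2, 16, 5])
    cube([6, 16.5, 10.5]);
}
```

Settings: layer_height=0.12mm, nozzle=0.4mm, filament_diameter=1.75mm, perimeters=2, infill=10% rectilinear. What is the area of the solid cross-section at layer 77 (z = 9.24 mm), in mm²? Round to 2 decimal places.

292.00 mm²

At z = 9.24 mm: the cube is present — its section is the full 13.5×24 rectangle (area 324.00 mm²); the cube at (-2, 16) is present — its section is the full 6×16.5 rectangle (area 99.00 mm²); After the difference (first − rest): starting from the 13.5×24 cube (324.00 mm²), the 6×16.5 cube at (-2, 16) partially overlaps it — only the 32.00 mm² overlap (of its 99.00 mm²) is removed, clipping the outline — area = 292.00 mm². Overall, the cross-section is a single solid region. Net area = 292.00 mm².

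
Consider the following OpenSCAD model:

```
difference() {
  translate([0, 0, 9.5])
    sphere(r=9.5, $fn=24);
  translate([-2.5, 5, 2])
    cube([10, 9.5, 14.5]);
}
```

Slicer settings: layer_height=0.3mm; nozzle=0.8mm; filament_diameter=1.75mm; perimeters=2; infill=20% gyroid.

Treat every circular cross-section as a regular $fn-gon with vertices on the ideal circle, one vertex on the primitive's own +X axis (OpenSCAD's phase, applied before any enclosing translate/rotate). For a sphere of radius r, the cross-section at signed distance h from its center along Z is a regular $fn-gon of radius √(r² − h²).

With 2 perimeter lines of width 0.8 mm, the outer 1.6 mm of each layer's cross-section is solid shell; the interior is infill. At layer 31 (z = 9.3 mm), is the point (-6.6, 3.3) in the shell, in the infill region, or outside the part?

At z = 9.3 mm: the r=9.5 sphere slices to a regular 24-gon of circumradius 9.498 (√(r²−h²) with h=0.2 from center); the cube at (-2.5, 5) is present — its section is the full 10×9.5 rectangle; Taking the first minus the rest: starting from the r=9.5 sphere, the 10×9.5 cube at (-2.5, 5) partially overlaps it — only the 35.77 mm² overlap (of its 95.00 mm²) is removed, clipping the outline — 1 connected region. Overall, the cross-section is a single solid region. The nearest boundary edge runs (-9.17, 2.46)→(-8.23, 4.75); distance from the point to it = 2.06 mm. The point is inside the cross-section and 2.06 mm from the nearest boundary — more than the 1.6 mm shell width (2 × 0.8), so it's in the infill interior.

infill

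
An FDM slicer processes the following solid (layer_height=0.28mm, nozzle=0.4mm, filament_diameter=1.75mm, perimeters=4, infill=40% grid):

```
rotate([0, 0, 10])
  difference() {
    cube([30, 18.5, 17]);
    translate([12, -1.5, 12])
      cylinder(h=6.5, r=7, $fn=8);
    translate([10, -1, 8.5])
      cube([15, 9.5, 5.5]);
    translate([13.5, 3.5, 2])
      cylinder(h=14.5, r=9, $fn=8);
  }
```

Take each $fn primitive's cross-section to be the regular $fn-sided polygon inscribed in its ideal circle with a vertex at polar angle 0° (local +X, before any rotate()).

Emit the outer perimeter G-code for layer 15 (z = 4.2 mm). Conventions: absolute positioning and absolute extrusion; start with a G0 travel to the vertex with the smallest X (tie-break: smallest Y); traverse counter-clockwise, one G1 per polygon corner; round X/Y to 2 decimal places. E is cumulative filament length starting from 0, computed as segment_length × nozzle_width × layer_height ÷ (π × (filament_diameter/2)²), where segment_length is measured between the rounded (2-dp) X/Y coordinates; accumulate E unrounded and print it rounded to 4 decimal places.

At z = 4.2 mm: the cube (footprint 30×18.5) is included at this height; the cylinder at (12, -1.5) is absent (z outside [12, 18.5]); the cube at (10, -1) does not reach this height (z outside [8.5, 14]); the r=9 cylinder at (13.5, 3.5) contributes a regular 8-gon of circumradius 9; After the difference (first − rest): starting from the 30×18.5 cube, the r=9 cylinder at (13.5, 3.5) partially overlaps it — only the 172.48 mm² overlap (of its 229.10 mm²) is removed, clipping the outline — 1 connected region; (whole slice rotated 10° about Z — lengths, areas and connectivity unchanged). The outline is a single polygon with 11 vertices. Extrusion per mm of travel: 0.4 × 0.28 / (π × 0.875²) = 0.046564. Accumulating E over each segment gives final E = 5.4489.

G0 X-3.21 Y18.22 Z4.20
G1 X0.00 Y0.00 E0.8615
G1 X5.86 Y1.03 E1.1385
G1 X3.82 Y4.23 E1.3152
G1 X5.31 Y10.95 E1.6357
G1 X11.12 Y14.65 E1.9565
G1 X17.85 Y13.16 E2.2774
G1 X21.55 Y7.35 E2.5982
G1 X20.73 Y3.66 E2.7742
G1 X29.54 Y5.21 E3.1907
G1 X26.33 Y23.43 E4.0522
G1 X-3.21 Y18.22 E5.4489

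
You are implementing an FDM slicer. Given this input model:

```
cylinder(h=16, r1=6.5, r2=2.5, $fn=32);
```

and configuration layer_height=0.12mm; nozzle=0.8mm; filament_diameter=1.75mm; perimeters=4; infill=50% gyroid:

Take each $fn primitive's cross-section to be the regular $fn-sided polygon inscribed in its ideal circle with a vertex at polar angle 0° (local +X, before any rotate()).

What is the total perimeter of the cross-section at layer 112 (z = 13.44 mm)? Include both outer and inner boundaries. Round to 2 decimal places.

At z = 13.44 mm: the cone (r1=6.5→r2=2.5) has section circumradius 3.140 here — a regular 32-gon (perimeter = 2·32·3.140·sin(180°/32) = 19.70 mm). Overall, the cross-section is a single solid region. Total boundary length (outer) = 19.70 mm.

19.70 mm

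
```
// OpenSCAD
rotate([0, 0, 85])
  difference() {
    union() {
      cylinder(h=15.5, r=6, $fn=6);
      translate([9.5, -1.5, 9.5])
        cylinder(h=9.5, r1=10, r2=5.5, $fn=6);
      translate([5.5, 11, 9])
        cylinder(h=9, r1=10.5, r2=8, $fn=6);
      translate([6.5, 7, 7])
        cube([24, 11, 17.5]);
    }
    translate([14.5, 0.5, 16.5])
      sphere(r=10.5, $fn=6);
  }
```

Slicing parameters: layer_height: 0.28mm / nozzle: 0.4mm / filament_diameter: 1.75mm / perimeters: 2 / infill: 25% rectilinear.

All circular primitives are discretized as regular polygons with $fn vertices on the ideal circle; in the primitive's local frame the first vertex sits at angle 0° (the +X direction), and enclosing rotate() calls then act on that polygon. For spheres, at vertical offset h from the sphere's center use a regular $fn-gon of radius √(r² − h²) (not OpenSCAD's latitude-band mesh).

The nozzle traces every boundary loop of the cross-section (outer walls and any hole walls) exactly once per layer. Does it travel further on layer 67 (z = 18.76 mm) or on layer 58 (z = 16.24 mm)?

layer 58 (z = 16.24 mm)

Layer 67 (z = 18.76): the cylinder is absent (z outside [0, 15.5]); the cone at (9.5, -1.5): at t=0.975 of its height the radius interpolates to r₁+(r₂−r₁)t = 5.614, giving a regular 6-gon of that circumradius (perimeter = 2·6·5.614·sin(180°/6) = 33.68 mm); the cone at (5.5, 11) does not reach this height (z outside [9, 18]); the cube at (6.5, 7) (footprint 24×11) is included at this height (perimeter 70.00 mm); Taking the union: the 2 present regions are separate (no shared area or edge), so areas and boundary lengths simply add and each stays a separate island — boundary = 103.68 mm; the r=10.5 sphere at (14.5, 0.5) contributes a regular 6-gon of circumradius √(10.5²−2.26²) = 10.254 (perimeter = 2·6·10.254·sin(180°/6) = 61.52 mm); Subtracting the remaining from the first: starting from the result so far, the r=10.5 sphere at (14.5, 0.5) partially overlaps it — only the 101.19 mm² overlap (of its 273.17 mm²) is removed, clipping the outline — boundary = 88.52 mm; (whole slice rotated 85° about Z — lengths, areas and connectivity unchanged). So its perimeter = 88.52 mm. Layer 58 (z = 16.24): the cylinder is not intersected at this z (z outside [0, 15.5]); the cone at (9.5, -1.5) (r1=10→r2=5.5) has section circumradius 6.807 here — a regular 6-gon (perimeter = 2·6·6.807·sin(180°/6) = 40.84 mm); the cone at (5.5, 11) contributes a regular 6-gon of circumradius 8.489 (interpolated between r1=10.5 and r2=8 at t=0.804) (perimeter = 2·6·8.489·sin(180°/6) = 50.93 mm); the cube at (6.5, 7) is present — its section is the full 24×11 rectangle (perimeter 70.00 mm); Merging all regions: the regions partially overlap (shared area 66.66 mm²), so the edge portions inside another operand are dropped and the merged outline is re-measured after clipping — boundary = 119.57 mm; the sphere at (14.5, 0.5): section is a regular 6-gon, circumradius = √(r²−h²) = √(10.5²−0.26²) = 10.497 (perimeter = 2·6·10.497·sin(180°/6) = 62.98 mm); After the difference (first − rest): starting from the result so far, the r=10.5 sphere at (14.5, 0.5) partially overlaps it — only the 143.92 mm² overlap (of its 286.26 mm²) is removed, clipping the outline — boundary = 119.41 mm; (rotated 85° about Z; rotation is an isometry so areas/perimeters/island counts are preserved). So its perimeter = 119.41 mm. Layer 58 is larger (119.41 vs 88.52 mm).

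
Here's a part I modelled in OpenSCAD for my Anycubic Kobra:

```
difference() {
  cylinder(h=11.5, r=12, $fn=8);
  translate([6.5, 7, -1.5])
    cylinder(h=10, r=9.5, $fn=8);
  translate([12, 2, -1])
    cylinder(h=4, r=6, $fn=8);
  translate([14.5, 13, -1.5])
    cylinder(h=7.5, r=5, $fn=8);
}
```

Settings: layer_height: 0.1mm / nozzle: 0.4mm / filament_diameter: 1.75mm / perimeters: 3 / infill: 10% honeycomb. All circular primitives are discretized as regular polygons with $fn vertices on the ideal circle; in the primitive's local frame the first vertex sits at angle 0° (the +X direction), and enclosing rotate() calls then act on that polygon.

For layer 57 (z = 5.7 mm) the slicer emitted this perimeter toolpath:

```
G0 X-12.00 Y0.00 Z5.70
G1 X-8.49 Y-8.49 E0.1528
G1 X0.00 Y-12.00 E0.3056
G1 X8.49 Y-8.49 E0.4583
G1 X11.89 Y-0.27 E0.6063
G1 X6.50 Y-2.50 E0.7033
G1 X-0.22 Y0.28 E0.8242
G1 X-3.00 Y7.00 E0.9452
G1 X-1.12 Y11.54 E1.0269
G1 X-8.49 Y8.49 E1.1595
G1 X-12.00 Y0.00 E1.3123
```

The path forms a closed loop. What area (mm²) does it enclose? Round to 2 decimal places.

270.23 mm²

Apply the shoelace formula to the sequence of (X, Y) vertices; enclosed area = 270.23 mm².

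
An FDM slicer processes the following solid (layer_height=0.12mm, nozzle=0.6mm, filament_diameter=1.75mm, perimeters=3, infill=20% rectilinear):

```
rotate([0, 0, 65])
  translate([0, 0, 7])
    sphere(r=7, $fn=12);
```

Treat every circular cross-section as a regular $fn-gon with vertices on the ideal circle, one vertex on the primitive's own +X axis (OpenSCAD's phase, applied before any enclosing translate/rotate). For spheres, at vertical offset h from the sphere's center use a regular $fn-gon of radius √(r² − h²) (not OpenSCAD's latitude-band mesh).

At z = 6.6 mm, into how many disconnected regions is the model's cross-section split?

1

At z = 6.6 mm: the sphere: section is a regular 12-gon, circumradius = √(r²−h²) = √(7²−0.4²) = 6.989; (whole slice rotated 65° about Z — lengths, areas and connectivity unchanged). The result has 1 disconnected region.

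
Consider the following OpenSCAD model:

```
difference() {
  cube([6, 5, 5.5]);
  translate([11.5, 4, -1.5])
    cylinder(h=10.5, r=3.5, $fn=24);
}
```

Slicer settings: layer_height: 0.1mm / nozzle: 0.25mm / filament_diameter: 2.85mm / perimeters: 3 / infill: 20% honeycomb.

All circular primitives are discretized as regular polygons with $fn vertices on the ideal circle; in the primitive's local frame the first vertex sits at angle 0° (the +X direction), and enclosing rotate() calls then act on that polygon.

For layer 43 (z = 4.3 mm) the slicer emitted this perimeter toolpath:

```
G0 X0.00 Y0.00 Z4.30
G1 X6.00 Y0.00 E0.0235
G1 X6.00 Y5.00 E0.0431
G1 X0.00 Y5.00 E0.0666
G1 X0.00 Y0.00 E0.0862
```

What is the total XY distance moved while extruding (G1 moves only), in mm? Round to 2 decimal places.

Sum the Euclidean lengths of each G1 segment: total = 22.00 mm.

22.00 mm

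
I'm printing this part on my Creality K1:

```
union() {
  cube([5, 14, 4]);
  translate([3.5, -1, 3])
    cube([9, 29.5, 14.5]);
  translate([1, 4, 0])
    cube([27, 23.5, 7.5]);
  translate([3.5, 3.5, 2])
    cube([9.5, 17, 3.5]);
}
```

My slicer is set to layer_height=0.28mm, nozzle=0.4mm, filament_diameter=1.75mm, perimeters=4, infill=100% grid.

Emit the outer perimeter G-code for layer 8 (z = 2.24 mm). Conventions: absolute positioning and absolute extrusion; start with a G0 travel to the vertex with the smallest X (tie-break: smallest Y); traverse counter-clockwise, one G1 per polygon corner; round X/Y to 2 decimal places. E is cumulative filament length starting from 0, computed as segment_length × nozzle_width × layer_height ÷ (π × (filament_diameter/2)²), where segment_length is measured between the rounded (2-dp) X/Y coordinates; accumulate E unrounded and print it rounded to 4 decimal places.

At z = 2.24 mm: the cube (footprint 5×14) is included at this height; the cube at (3.5, -1) is not intersected at this z (z outside [3, 17.5]); the cube at (1, 4) (footprint 27×23.5) is included at this height; the cube at (3.5, 3.5) (footprint 9.5×17) is included at this height; Combining (union): the regions partially overlap (shared area 197.50 mm²), so overlapping operands fuse into one piece — 1 connected region. The outline is a single polygon with 10 vertices. Extrusion per mm of travel: 0.4 × 0.28 / (π × 0.875²) = 0.046564. Accumulating E over each segment gives final E = 5.1686.

G0 X0.00 Y0.00 Z2.24
G1 X5.00 Y0.00 E0.2328
G1 X5.00 Y3.50 E0.3958
G1 X13.00 Y3.50 E0.7683
G1 X13.00 Y4.00 E0.7916
G1 X28.00 Y4.00 E1.4901
G1 X28.00 Y27.50 E2.5843
G1 X1.00 Y27.50 E3.8415
G1 X1.00 Y14.00 E4.4702
G1 X0.00 Y14.00 E4.5167
G1 X0.00 Y0.00 E5.1686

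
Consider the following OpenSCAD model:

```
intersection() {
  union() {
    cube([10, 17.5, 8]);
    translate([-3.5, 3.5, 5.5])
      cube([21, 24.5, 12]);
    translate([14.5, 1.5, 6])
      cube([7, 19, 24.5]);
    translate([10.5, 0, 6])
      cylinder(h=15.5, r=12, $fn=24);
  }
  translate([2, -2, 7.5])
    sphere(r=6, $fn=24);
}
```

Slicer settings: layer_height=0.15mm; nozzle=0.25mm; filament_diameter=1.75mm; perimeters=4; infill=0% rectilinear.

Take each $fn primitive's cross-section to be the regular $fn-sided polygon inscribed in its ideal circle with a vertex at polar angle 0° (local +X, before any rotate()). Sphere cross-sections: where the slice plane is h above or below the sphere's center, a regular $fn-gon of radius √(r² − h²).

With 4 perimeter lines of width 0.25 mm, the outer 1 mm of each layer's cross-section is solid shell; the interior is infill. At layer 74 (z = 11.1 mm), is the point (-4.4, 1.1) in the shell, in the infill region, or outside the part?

outside

At z = 11.1 mm: the cube does not reach this height (z outside [0, 8]); the cube at (-3.5, 3.5) (footprint 21×24.5) is included at this height; the 7×19 cube at (14.5, 1.5) contributes its full rectangle; the r=12 cylinder at (10.5, 0) gives a regular 24-gon of circumradius 12 (constant along its height); Combining (union): the regions partially overlap (shared area 206.06 mm²), so overlapping operands fuse into one piece — 1 connected region; the sphere at (2, -2): section is a regular 24-gon, circumradius = √(r²−h²) = √(6²−3.6²) = 4.800; After intersecting: the r=6 sphere at (2, -2) partially overlaps the result so far; clipping to the common part keeps 62.30 mm² — 1 connected region. Overall, the cross-section is a single solid region. The nearest boundary edge runs (-1.50, 0.00)→(-1.31, 1.46); distance from the point to it = 3.02 mm. The point is not inside any of the regions above, so it lies outside the cross-section (3.02 mm from the nearest boundary).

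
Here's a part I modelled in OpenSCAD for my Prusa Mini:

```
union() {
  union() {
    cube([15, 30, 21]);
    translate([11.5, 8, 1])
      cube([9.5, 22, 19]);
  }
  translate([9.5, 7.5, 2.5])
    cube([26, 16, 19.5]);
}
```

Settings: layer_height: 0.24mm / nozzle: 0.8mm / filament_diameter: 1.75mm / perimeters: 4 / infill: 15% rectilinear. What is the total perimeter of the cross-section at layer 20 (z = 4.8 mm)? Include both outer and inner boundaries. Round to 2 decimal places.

131.00 mm

At z = 4.8 mm: the 15×30 cube contributes its full rectangle (perimeter 90.00 mm); the cube at (11.5, 8) is present — its section is the full 9.5×22 rectangle (perimeter 63.00 mm); Combining (union): the regions partially overlap (shared area 77.00 mm²), so the edge portions inside another operand are dropped and the merged outline is re-measured after clipping — boundary = 102.00 mm; the 26×16 cube at (9.5, 7.5) contributes its full rectangle (perimeter 84.00 mm); Taking the union: the regions partially overlap (shared area 181.00 mm²), so the edge portions inside another operand are dropped and the merged outline is re-measured after clipping — boundary = 131.00 mm. Overall, the cross-section is a single solid region. Total boundary length (outer) = 131.00 mm.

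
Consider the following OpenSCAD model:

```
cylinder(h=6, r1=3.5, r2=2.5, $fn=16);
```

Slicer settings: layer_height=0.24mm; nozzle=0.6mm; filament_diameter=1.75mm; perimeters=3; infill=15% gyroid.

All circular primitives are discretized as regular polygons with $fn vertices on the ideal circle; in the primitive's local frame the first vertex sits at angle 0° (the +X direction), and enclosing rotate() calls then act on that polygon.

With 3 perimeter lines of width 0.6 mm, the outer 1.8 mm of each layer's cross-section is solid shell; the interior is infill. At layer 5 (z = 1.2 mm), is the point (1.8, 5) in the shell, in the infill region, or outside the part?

At z = 1.2 mm: the cone contributes a regular 16-gon of circumradius 3.300 (interpolated between r1=3.5 and r2=2.5 at t=0.200). Overall, the cross-section is a single solid region. The nearest boundary edge runs (2.33, 2.33)→(1.26, 3.05); distance from the point to it = 2.02 mm. The point is not inside any of the regions above, so it lies outside the cross-section (2.02 mm from the nearest boundary).

outside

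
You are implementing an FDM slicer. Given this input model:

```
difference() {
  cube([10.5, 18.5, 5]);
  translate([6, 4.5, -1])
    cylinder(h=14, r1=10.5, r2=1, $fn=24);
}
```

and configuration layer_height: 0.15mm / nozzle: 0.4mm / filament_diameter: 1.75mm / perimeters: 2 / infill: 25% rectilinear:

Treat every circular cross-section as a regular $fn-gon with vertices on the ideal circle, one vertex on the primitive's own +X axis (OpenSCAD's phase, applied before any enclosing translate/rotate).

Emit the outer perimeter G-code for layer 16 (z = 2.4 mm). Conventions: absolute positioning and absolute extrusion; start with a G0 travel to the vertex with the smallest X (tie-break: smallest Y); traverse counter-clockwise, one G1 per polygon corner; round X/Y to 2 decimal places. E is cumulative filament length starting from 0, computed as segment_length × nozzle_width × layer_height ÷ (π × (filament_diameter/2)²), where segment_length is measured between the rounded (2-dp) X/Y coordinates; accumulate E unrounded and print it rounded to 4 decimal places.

G0 X0.00 Y10.02 Z2.40
G1 X0.21 Y10.29 E0.0085
G1 X1.90 Y11.60 E0.0619
G1 X3.88 Y12.41 E0.1152
G1 X6.00 Y12.69 E0.1686
G1 X8.12 Y12.41 E0.2219
G1 X10.10 Y11.60 E0.2753
G1 X10.50 Y11.29 E0.2879
G1 X10.50 Y18.50 E0.4678
G1 X0.00 Y18.50 E0.7297
G1 X0.00 Y10.02 E0.9412

At z = 2.4 mm: the cube is present — its section is the full 10.5×18.5 rectangle; the cone at (6, 4.5) (r1=10.5→r2=1) has section circumradius 8.193 here — a regular 24-gon; Subtracting the remaining from the first: starting from the 10.5×18.5 cube, the cone at (6, 4.5) partially overlaps it — only the 125.97 mm² overlap (of its 208.47 mm²) is removed, clipping the outline — 1 connected region. The outline is a single polygon with 10 vertices. Extrusion per mm of travel: 0.4 × 0.15 / (π × 0.875²) = 0.024945. Accumulating E over each segment gives final E = 0.9412.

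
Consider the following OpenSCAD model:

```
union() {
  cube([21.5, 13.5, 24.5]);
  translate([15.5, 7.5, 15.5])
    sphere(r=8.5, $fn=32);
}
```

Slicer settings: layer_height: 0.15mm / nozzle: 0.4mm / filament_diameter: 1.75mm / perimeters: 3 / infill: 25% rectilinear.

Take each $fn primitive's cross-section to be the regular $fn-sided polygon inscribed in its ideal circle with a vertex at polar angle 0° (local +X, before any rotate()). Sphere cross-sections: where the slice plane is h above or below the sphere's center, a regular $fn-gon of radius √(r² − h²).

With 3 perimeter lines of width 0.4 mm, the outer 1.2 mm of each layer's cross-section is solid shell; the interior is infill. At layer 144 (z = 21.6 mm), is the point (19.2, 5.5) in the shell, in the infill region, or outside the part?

At z = 21.6 mm: the cube (footprint 21.5×13.5) is included at this height; the r=8.5 sphere at (15.5, 7.5) contributes a regular 32-gon of circumradius √(8.5²−6.1²) = 5.919; Combining (union): the r=8.5 sphere at (15.5, 7.5) lies entirely inside the 21.5×13.5 cube, so the union is just the 21.5×13.5 cube — 1 connected region. Overall, the cross-section is a single solid region. The nearest boundary edge runs (21.50, 13.50)→(21.50, 0.00); distance from the point to it = 2.30 mm. The point is inside the cross-section and 2.30 mm from the nearest boundary — more than the 1.2 mm shell width (3 × 0.4), so it's in the infill interior.

infill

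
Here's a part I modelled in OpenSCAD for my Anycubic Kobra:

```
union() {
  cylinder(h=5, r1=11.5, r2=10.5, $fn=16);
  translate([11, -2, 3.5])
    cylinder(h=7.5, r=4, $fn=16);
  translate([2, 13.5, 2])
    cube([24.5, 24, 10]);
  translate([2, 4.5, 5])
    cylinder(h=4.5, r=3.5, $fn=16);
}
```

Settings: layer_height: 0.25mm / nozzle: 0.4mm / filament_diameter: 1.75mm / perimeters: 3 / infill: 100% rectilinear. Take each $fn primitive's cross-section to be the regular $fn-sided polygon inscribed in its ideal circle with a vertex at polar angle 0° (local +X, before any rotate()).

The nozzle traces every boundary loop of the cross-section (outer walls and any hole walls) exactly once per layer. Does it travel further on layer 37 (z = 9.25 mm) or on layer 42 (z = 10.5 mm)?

layer 37 (z = 9.25 mm)

Layer 37 (z = 9.25): the cone is absent (z outside [0, 5]); the r=4 cylinder at (11, -2) gives a regular 16-gon of circumradius 4 (constant along its height) (perimeter = 2·16·4.000·sin(180°/16) = 24.97 mm); the 24.5×24 cube at (2, 13.5) contributes its full rectangle (perimeter 97.00 mm); the r=3.5 cylinder at (2, 4.5) gives a regular 16-gon of circumradius 3.5 (constant along its height) (perimeter = 2·16·3.500·sin(180°/16) = 21.85 mm); Taking the union: the 3 present regions are separate (no shared area or edge), so areas and boundary lengths simply add and each stays a separate island — boundary = 143.82 mm. So its perimeter = 143.82 mm. Layer 42 (z = 10.5): the cone is not intersected at this z (z outside [0, 5]); the r=4 cylinder at (11, -2) gives a regular 16-gon of circumradius 4 (constant along its height) (perimeter = 2·16·4.000·sin(180°/16) = 24.97 mm); the 24.5×24 cube at (2, 13.5) contributes its full rectangle (perimeter 97.00 mm); the cylinder at (2, 4.5) is not intersected at this z (z outside [5, 9.5]); Merging all regions: the 2 present regions are separate (no shared area or edge), so areas and boundary lengths simply add and each stays a separate island — boundary = 121.97 mm. So its perimeter = 121.97 mm. Layer 37 is larger (143.82 vs 121.97 mm).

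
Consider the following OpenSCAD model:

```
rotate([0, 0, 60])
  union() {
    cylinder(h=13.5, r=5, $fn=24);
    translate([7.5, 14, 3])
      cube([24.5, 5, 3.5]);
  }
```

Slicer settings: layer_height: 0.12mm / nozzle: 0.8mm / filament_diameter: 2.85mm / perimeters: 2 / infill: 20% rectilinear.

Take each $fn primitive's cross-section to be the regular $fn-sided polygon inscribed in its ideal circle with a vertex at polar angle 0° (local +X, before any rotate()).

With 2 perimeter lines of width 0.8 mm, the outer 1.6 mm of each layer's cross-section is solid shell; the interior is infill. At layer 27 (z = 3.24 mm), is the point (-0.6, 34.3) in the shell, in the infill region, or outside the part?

At z = 3.24 mm: the r=5 cylinder contributes a regular 24-gon of circumradius 5; the 24.5×5 cube at (7.5, 14) contributes its full rectangle; Merging all regions: the 2 present regions are separate (no shared area or edge), so areas and boundary lengths simply add and each stays a separate island — 2 connected regions; (whole slice rotated 60° about Z — lengths, areas and connectivity unchanged). Overall, the cross-section has 2 separate islands. Undo the 60° rotation: the query point maps to (29.405, 17.670) in the un-rotated model frame. The nearest boundary edge runs (7.50, 19.00)→(32.00, 19.00); distance from the point to it = 1.33 mm. (Shell/infill is judged within the island containing the point — the largest one.) The point is inside the cross-section, 1.33 mm from the nearest boundary — within the 1.6 mm shell band (2 × 0.8).

shell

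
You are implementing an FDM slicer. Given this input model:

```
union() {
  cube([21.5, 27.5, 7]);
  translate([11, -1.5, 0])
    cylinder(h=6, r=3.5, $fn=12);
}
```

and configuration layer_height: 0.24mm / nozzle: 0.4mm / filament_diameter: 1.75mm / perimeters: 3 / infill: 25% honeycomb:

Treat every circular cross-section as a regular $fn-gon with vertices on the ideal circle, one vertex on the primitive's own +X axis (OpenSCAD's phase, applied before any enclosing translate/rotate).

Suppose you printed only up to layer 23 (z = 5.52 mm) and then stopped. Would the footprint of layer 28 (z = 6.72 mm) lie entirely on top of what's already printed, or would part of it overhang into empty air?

Compare the two slices. At z = 5.52: the cube is present — its section is the full 21.5×27.5 rectangle (area 591.25 mm²); the r=3.5 cylinder at (11, -1.5) gives a regular 12-gon of circumradius 3.5 (constant along its height) (area = (12/2)·3.500²·sin(360°/12) = 36.75 mm²); Merging all regions: the regions partially overlap — summed areas 628.00 mm² minus the doubly-counted overlap 8.48 mm² gives 619.52 mm² — area = 619.52 mm². At z = 6.72: the cube (footprint 21.5×27.5) is included at this height (area 591.25 mm²); the cylinder at (11, -1.5) is not intersected at this z (z outside [0, 6]); Combining (union): only the 21.5×27.5 cube is present, so the union is just that shape — area = 591.25 mm². Checking containment: the cross-section at z = 6.72 is a subset of the cross-section at z = 5.52.

entirely on top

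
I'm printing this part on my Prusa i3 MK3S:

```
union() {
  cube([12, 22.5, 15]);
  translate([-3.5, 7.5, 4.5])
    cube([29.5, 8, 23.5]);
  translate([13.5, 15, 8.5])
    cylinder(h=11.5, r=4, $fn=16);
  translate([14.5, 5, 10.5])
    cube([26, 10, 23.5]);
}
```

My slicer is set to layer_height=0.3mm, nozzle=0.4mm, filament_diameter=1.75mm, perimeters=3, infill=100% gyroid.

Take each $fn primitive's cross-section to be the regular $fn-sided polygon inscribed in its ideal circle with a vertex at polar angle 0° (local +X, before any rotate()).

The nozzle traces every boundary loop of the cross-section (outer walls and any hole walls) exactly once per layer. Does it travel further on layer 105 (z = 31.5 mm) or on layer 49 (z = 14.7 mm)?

layer 49 (z = 14.7 mm)

Layer 105 (z = 31.5): the cube is absent (z outside [0, 15]); the cube at (-3.5, 7.5) does not reach this height (z outside [4.5, 28]); the cylinder at (13.5, 15) is not intersected at this z (z outside [8.5, 20]); the cube at (14.5, 5) is present — its section is the full 26×10 rectangle (perimeter 72.00 mm); Combining (union): only the 26×10 cube at (14.5, 5) is present, so the union is just that shape — boundary = 72.00 mm. So its perimeter = 72.00 mm. Layer 49 (z = 14.7): the cube (footprint 12×22.5) is included at this height (perimeter 69.00 mm); the cube at (-3.5, 7.5) (footprint 29.5×8) is included at this height (perimeter 75.00 mm); the cylinder at (13.5, 15): section is a regular 16-gon, circumradius r=4 (perimeter = 2·16·4.000·sin(180°/16) = 24.97 mm); the cube at (14.5, 5) (footprint 26×10) is included at this height (perimeter 72.00 mm); Combining (union): the regions partially overlap (shared area 215.94 mm²), so the edge portions inside another operand are dropped and the merged outline is re-measured after clipping — boundary = 136.66 mm. So its perimeter = 136.66 mm. Layer 49 is larger (136.66 vs 72.00 mm).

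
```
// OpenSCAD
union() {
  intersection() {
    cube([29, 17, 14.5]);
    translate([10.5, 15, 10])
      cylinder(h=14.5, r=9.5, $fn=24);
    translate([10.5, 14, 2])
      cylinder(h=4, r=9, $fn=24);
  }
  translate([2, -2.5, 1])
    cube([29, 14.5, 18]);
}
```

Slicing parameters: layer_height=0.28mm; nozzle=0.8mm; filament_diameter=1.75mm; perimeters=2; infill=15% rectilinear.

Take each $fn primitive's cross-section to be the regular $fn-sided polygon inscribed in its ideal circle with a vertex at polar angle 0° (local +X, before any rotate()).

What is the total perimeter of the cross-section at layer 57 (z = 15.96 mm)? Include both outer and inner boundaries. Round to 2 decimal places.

87.00 mm

At z = 15.96 mm: the cube does not reach this height (z outside [0, 14.5]); the cylinder at (10.5, 15): section is a regular 24-gon, circumradius r=9.5 (perimeter = 2·24·9.500·sin(180°/24) = 59.52 mm); the cylinder at (10.5, 14) is not intersected at this z (z outside [2, 6]); Taking the intersection: at least one operand is absent at this height, so nothing remains; the cube at (2, -2.5) is present — its section is the full 29×14.5 rectangle (perimeter 87.00 mm); Combining (union): only the 29×14.5 cube at (2, -2.5) is present, so the union is just that shape — boundary = 87.00 mm. Overall, the cross-section is a single solid region. Total boundary length (outer) = 87.00 mm.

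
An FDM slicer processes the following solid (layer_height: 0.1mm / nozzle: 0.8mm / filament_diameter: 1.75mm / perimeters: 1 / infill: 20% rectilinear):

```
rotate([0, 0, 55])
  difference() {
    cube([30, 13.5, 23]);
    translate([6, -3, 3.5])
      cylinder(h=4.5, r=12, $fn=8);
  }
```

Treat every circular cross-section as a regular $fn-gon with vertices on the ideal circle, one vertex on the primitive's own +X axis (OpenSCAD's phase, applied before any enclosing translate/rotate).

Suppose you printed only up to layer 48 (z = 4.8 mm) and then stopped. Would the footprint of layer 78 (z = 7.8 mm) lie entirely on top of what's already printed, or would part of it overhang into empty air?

Compare the two slices. At z = 4.8: the 30×13.5 cube contributes its full rectangle (area 405.00 mm²); the r=12 cylinder at (6, -3) contributes a regular 8-gon of circumradius 12 (area = (8/2)·12.000²·sin(360°/8) = 407.29 mm²); Subtracting the remaining from the first: starting from the 30×13.5 cube (405.00 mm²), the r=12 cylinder at (6, -3) partially overlaps it — only the 114.23 mm² overlap (of its 407.29 mm²) is removed, clipping the outline — area = 290.77 mm²; (rotated 55° about Z; rotation is an isometry so areas/perimeters/island counts are preserved). At z = 7.8: the cube is present — its section is the full 30×13.5 rectangle (area 405.00 mm²); the r=12 cylinder at (6, -3) gives a regular 8-gon of circumradius 12 (constant along its height) (area = (8/2)·12.000²·sin(360°/8) = 407.29 mm²); Taking the first minus the rest: starting from the 30×13.5 cube (405.00 mm²), the r=12 cylinder at (6, -3) partially overlaps it — only the 114.23 mm² overlap (of its 407.29 mm²) is removed, clipping the outline — area = 290.77 mm²; (rotated 55° about Z; rotation is an isometry so areas/perimeters/island counts are preserved). Checking containment: the cross-section at z = 7.8 is a subset of the cross-section at z = 4.8.

entirely on top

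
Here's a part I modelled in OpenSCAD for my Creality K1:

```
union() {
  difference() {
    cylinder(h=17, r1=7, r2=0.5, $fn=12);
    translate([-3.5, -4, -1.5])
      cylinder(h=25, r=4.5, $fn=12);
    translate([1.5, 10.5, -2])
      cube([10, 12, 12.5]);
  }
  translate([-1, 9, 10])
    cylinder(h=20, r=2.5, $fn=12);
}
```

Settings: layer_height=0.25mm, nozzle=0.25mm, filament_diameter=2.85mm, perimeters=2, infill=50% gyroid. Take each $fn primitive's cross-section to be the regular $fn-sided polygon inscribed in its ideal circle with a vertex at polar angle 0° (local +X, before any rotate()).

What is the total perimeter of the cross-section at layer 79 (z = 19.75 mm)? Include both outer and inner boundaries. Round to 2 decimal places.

15.53 mm

At z = 19.75 mm: the cone does not reach this height (z outside [0, 17]); the r=4.5 cylinder at (-3.5, -4) contributes a regular 12-gon of circumradius 4.5 (perimeter = 2·12·4.500·sin(180°/12) = 27.95 mm); the cube at (1.5, 10.5) is not intersected at this z (z outside [-2, 10.5]); After the difference (first − rest): the first operand is absent here, so nothing remains; the r=2.5 cylinder at (-1, 9) gives a regular 12-gon of circumradius 2.5 (constant along its height) (perimeter = 2·12·2.500·sin(180°/12) = 15.53 mm); Combining (union): only the r=2.5 cylinder at (-1, 9) is present, so the union is just that shape — boundary = 15.53 mm. Overall, the cross-section is a single solid region. Total boundary length (outer) = 15.53 mm.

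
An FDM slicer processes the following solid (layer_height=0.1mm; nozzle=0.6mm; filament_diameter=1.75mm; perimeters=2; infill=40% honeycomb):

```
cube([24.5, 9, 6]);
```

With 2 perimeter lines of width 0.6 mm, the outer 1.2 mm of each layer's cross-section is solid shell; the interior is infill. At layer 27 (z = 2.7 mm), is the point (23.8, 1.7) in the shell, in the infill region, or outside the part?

shell

At z = 2.7 mm: the cube is present — its section is the full 24.5×9 rectangle. Overall, the cross-section is a single solid region. The nearest boundary edge runs (24.50, 0.00)→(24.50, 9.00); distance from the point to it = 0.70 mm. The point is inside the cross-section, 0.70 mm from the nearest boundary — within the 1.2 mm shell band (2 × 0.6).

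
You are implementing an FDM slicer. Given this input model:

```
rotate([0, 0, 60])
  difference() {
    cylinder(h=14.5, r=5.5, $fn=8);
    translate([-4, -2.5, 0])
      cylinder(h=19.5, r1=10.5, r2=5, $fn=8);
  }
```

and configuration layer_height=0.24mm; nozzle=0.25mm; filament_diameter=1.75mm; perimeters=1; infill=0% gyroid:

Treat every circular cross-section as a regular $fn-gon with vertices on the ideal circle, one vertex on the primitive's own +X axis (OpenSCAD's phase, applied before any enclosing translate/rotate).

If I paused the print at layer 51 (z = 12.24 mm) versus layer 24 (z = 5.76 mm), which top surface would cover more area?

layer 51 (z = 12.24 mm)

Layer 51 (z = 12.24): the r=5.5 cylinder contributes a regular 8-gon of circumradius 5.5 (area = (8/2)·5.500²·sin(360°/8) = 85.56 mm²); the cone at (-4, -2.5) contributes a regular 8-gon of circumradius 7.048 (interpolated between r1=10.5 and r2=5 at t=0.628) (area = (8/2)·7.048²·sin(360°/8) = 140.49 mm²); Taking the first minus the rest: starting from the r=5.5 cylinder (85.56 mm²), the cone at (-4, -2.5) partially overlaps it — only the 55.38 mm² overlap (of its 140.49 mm²) is removed, clipping the outline — area = 30.18 mm²; (rotated 60° about Z; rotation is an isometry so areas/perimeters/island counts are preserved). So its area = 30.18 mm². Layer 24 (z = 5.76): the r=5.5 cylinder contributes a regular 8-gon of circumradius 5.5 (area = (8/2)·5.500²·sin(360°/8) = 85.56 mm²); the cone at (-4, -2.5) (r1=10.5→r2=5) has section circumradius 8.875 here — a regular 8-gon (area = (8/2)·8.875²·sin(360°/8) = 222.80 mm²); Subtracting the remaining from the first: starting from the r=5.5 cylinder (85.56 mm²), the cone at (-4, -2.5) partially overlaps it — only the 74.76 mm² overlap (of its 222.80 mm²) is removed, clipping the outline — area = 10.80 mm²; (whole slice rotated 60° about Z — lengths, areas and connectivity unchanged). So its area = 10.80 mm². Layer 51 is larger (30.18 vs 10.80 mm²).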